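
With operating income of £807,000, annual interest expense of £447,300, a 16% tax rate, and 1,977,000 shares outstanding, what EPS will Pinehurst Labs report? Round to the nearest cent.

Pre-tax income = £807,000 − £447,300.00 = £359,700.00.
Net income = £359,700.00 × (1 − 0.16) = £302,148.00.
EPS = £302,148.00 ÷ 1,977,000 = £0.15.

£0.15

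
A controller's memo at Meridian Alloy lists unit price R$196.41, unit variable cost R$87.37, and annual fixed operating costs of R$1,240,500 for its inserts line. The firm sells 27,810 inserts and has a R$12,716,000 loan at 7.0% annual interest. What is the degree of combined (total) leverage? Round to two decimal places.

Total contribution margin = 27,810 × R$109.04 = R$3,032,402.40.
Operating income = contribution − fixed costs = R$3,032,402.40 − R$1,240,500 = R$1,791,902.40. Interest = R$890,120.00, so EBIT − I = R$901,782.40.
Degree of total leverage = total CM / (EBIT − interest) = R$3,032,402.40 / R$901,782.40 = 3.3627.

3.36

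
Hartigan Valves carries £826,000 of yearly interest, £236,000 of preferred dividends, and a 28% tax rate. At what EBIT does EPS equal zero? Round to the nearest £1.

Grossing the preferred dividend up to pre-tax terms: £236,000 / (1 − 0.28) = £327,777.78.
Financial break-even EBIT = interest + D_p ÷ (1 − t) = £826,000 + £327,777.78 = £1,153,777.78.

£1,153,778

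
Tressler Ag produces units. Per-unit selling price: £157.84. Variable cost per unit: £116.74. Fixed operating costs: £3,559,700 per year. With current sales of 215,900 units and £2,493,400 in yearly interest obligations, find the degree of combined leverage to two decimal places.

3.15

At 215,900 units, contribution = 215,900 × £41.10 = £8,873,490.00.
EBIT = £8,873,490.00 − £3,559,700 = £5,313,790.00. Interest = £2,493,400.00.
DOL = £8,873,490.00 ÷ £5,313,790.00 = 1.6699; DFL = £5,313,790.00 ÷ £2,820,390.00 = 1.8841.
DCL = DOL × DFL = 1.6699 × 1.8841 = 3.1463.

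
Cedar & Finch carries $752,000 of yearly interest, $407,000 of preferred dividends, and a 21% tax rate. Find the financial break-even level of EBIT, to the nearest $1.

$1,267,190

Preferred dividends are paid after tax, so their pre-tax equivalent is $407,000 ÷ (1 − 0.21) = $515,189.87.
Financial break-even EBIT = interest + D_p ÷ (1 − t) = $752,000 + $515,189.87 = $1,267,189.87.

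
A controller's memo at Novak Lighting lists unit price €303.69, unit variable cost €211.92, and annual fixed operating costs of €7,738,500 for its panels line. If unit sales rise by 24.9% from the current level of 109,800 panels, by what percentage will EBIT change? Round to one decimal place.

Contribution at this volume is 109,800 × €91.77 = €10,076,346.00.
Subtracting fixed costs: EBIT = €10,076,346.00 − €7,738,500 = €2,337,846.00.
So DOL = total CM / EBIT = €10,076,346.00 / €2,337,846.00 = 4.3101.
%ΔEBIT = DOL × %ΔSales = 4.3101 × +24.9% = +107.3%.

+107.3%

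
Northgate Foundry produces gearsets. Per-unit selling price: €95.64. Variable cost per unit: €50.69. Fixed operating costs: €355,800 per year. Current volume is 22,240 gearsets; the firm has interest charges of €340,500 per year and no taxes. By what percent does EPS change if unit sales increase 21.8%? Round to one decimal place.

+71.8%

Total contribution margin = 22,240 × €44.95 = €999,688.00.
Operating income = contribution − fixed costs = €999,688.00 − €355,800 = €643,888.00.
After interest of €340,500.00, pre-tax earnings = €303,388.00.
DCL = total CM / (EBIT − I) = €999,688.00 / €303,388.00 = 3.2951.
%ΔEPS = DCL × %ΔSales = 3.2951 × +21.8% = +71.8%.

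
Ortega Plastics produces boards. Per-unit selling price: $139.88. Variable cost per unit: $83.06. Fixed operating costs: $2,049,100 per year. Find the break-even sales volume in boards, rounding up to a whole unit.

Unit CM = price − variable cost = $139.88 − $83.06 = $56.82.
Break-even volume = fixed costs ÷ CM per unit = $2,049,100 ÷ $56.82 = 36,063.01, so 36,064 boards.

36,064 boards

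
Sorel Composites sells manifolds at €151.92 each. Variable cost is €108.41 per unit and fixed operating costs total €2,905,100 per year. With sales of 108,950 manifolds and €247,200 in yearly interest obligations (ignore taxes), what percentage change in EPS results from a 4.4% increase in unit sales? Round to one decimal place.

+13.1%

Total contribution margin = 108,950 × €43.51 = €4,740,414.50.
Subtracting fixed costs: EBIT = €4,740,414.50 − €2,905,100 = €1,835,314.50.
After interest of €247,200.00, pre-tax earnings = €1,588,114.50.
DCL = total CM / (EBIT − I) = €4,740,414.50 / €1,588,114.50 = 2.9849.
EPS therefore changes by 2.9849 × (+4.4%) = +13.1%.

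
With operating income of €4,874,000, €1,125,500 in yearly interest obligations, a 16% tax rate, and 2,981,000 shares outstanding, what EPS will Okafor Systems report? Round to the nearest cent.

Interest = €1,125,500.00, so EBT = €4,874,000 − €1,125,500.00 = €3,748,500.00.
Net income = €3,748,500.00 × (1 − 0.16) = €3,148,740.00.
EPS = €3,148,740.00 ÷ 2,981,000 = €1.06.

€1.06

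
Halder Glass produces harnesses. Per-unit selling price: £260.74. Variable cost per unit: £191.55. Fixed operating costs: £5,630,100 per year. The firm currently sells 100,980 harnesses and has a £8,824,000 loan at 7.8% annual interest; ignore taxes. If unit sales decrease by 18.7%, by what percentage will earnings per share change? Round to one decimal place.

At 100,980 units, contribution = 100,980 × £69.19 = £6,986,806.20.
EBIT = £6,986,806.20 − £5,630,100 = £1,356,706.20.
Interest = £688,272.00, so EBIT − I = £668,434.20.
Degree of combined leverage = contribution ÷ (EBIT − I) = £6,986,806.20 ÷ £668,434.20 = 10.4525.
%ΔEPS = DCL × %ΔSales = 10.4525 × -18.7% = -195.5%.

-195.5%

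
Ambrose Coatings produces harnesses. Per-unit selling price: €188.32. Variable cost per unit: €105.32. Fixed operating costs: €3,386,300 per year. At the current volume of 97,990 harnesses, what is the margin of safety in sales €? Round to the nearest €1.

€10,770,248

Contribution margin per unit = €188.32 − €105.32 = €83.00. Break-even units = €3,386,300 ÷ €83.00 = 40,798.80; break-even revenue = 40,798.80 × €188.32 = €7,683,229.11.
Actual sales revenue = 97,990 × €188.32 = €18,453,476.80.
Margin of safety = €18,453,476.80 − €7,683,229.11 = €10,770,248.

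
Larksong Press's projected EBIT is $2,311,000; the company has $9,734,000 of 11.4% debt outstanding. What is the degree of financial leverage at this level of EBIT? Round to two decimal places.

1.92

Interest = $1,109,676.00.
DFL = EBIT ÷ (EBIT − I) = $2,311,000 ÷ ($2,311,000 − $1,109,676.00) = $2,311,000 ÷ $1,201,324.00 = 1.9237.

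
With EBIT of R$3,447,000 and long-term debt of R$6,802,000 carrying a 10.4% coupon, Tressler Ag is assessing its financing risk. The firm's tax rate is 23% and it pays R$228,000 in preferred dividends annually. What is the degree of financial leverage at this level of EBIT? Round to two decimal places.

1.41

Interest = R$707,408.00.
Pre-tax preferred-dividend burden = R$228,000 ÷ (1 − 0.23) = R$296,103.90.
DFL = EBIT ÷ [EBIT − I − D_p/(1−t)] = R$3,447,000 ÷ [R$3,447,000 − R$707,408.00 − R$296,103.90] = R$3,447,000 ÷ R$2,443,488.10 = 1.4107.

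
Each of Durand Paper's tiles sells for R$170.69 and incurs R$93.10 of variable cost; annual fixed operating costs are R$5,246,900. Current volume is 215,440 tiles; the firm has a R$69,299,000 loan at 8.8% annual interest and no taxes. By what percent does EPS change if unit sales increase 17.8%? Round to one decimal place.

Total contribution margin = 215,440 × R$77.59 = R$16,715,989.60.
Subtracting fixed costs: EBIT = R$16,715,989.60 − R$5,246,900 = R$11,469,089.60.
Interest = R$6,098,312.00, so EBIT − I = R$5,370,777.60.
Degree of combined leverage = contribution ÷ (EBIT − I) = R$16,715,989.60 ÷ R$5,370,777.60 = 3.1124.
EPS therefore changes by 3.1124 × (+17.8%) = +55.4%.

+55.4%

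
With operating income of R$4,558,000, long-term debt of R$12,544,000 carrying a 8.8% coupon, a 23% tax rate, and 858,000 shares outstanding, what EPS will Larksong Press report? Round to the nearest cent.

R$3.10

Interest = R$1,103,872.00, so EBT = R$4,558,000 − R$1,103,872.00 = R$3,454,128.00.
Net income = R$3,454,128.00 × (1 − 0.23) = R$2,659,678.56.
EPS = R$2,659,678.56 ÷ 858,000 = R$3.10.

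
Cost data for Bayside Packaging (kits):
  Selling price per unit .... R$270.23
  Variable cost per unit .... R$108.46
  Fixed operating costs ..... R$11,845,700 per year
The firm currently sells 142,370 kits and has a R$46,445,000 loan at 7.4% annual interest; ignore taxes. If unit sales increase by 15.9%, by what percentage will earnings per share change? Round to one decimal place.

At 142,370 units, contribution = 142,370 × R$161.77 = R$23,031,194.90.
EBIT = R$23,031,194.90 − R$11,845,700 = R$11,185,494.90.
Interest = R$3,436,930.00, so EBIT − I = R$7,748,564.90.
DCL = total CM / (EBIT − I) = R$23,031,194.90 / R$7,748,564.90 = 2.9723.
%ΔEPS = DCL × %ΔSales = 2.9723 × +15.9% = +47.3%.

+47.3%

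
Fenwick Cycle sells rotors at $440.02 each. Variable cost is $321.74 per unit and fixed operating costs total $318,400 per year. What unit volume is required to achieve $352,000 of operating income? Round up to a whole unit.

Unit CM = price − variable cost = $440.02 − $321.74 = $118.28.
Units = (FC + target) / CM = ($318,400 + $352,000) / $118.28 = 5,667.91, so 5,668 rotors.

5,668 rotors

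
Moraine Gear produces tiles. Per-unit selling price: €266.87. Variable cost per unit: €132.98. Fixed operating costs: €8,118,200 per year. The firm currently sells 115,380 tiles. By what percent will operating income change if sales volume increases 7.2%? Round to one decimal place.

At 115,380 units, contribution = 115,380 × €133.89 = €15,448,228.20.
EBIT = €15,448,228.20 − €8,118,200 = €7,330,028.20.
So DOL = total CM / EBIT = €15,448,228.20 / €7,330,028.20 = 2.1075.
So EBIT moves 2.1075 × (+7.2%) = +15.2%.

+15.2%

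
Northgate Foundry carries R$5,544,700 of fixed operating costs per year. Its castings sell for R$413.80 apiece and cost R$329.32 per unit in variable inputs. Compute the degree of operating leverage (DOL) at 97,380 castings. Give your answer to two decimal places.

At 97,380 units, contribution = 97,380 × R$84.48 = R$8,226,662.40.
Operating income = contribution − fixed costs = R$8,226,662.40 − R$5,544,700 = R$2,681,962.40.
DOL = contribution ÷ EBIT = R$8,226,662.40 ÷ R$2,681,962.40 = 3.0674.

3.07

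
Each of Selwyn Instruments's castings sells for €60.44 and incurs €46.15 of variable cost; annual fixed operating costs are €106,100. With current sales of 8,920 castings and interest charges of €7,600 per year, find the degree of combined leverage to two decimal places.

9.26

Contribution at this volume is 8,920 × €14.29 = €127,466.80.
Operating income = contribution − fixed costs = €127,466.80 − €106,100 = €21,366.80. Interest = €7,600.00.
DOL = €127,466.80 ÷ €21,366.80 = 5.9656; DFL = €21,366.80 ÷ €13,766.80 = 1.5521.
DCL = DOL × DFL = 5.9656 × 1.5521 = 9.2592.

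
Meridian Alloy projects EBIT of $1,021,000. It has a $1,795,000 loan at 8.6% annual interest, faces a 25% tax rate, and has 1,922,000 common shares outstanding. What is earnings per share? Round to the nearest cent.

$0.34

Interest = $154,370.00, so EBT = $1,021,000 − $154,370.00 = $866,630.00.
After tax at 25%: net income = $866,630.00 × 0.75 = $649,972.50.
Per share: $649,972.50 / 1,922,000 shares = $0.34.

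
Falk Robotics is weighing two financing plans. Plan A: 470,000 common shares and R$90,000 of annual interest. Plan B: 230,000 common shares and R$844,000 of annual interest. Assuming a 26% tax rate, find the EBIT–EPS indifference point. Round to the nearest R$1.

R$1,566,583

At indifference, (EBIT − 90,000)(1 − t)/470,000 = (EBIT − 844,000)(1 − t)/230,000.
Cancelling (1 − t) and cross-multiplying: 230,000·(EBIT − 90,000) = 470,000·(EBIT − 844,000).
EBIT × (470,000 − 230,000) = 844,000 × 470,000 − 90,000 × 230,000 = 375,980,000,000, so EBIT = 375,980,000,000 ÷ 240,000 = 1,566,583.33.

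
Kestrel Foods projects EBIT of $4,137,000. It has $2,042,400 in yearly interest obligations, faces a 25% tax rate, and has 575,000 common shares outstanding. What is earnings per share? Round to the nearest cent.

$2.73

Interest = $2,042,400.00, so EBT = $4,137,000 − $2,042,400.00 = $2,094,600.00.
Net income = $2,094,600.00 × (1 − 0.25) = $1,570,950.00.
Per share: $1,570,950.00 / 575,000 shares = $2.73.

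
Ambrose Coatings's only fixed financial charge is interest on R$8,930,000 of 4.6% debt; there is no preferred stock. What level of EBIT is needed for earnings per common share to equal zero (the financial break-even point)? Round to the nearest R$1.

Annual interest = 4.6% × R$8,930,000 = R$410,780.00.
With no preferred dividends, EPS = 0 when EBIT exactly covers interest, so the financial break-even EBIT is R$410,780.00.

R$410,780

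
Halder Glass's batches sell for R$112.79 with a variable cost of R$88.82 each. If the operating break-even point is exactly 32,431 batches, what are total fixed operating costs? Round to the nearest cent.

Unit CM = price − variable cost = R$112.79 − R$88.82 = R$23.97.
Since BE = FC / CM, FC = 32,431 × R$23.97 = R$777,371.07.

R$777,371.07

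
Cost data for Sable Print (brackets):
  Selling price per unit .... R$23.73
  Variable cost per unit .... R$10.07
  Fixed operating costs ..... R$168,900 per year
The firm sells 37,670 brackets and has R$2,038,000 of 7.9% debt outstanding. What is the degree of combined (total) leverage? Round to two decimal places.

Total contribution margin = 37,670 × R$13.66 = R$514,572.20.
EBIT = R$514,572.20 − R$168,900 = R$345,672.20. Interest = R$161,002.00.
DOL = R$514,572.20 ÷ R$345,672.20 = 1.4886; DFL = R$345,672.20 ÷ R$184,670.20 = 1.8718.
DCL = DOL × DFL = 1.4886 × 1.8718 = 2.7864.

2.79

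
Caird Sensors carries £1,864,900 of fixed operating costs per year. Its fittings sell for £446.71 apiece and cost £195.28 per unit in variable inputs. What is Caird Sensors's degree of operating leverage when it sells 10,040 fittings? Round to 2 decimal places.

At 10,040 units, contribution = 10,040 × £251.43 = £2,524,357.20.
Subtracting fixed costs: EBIT = £2,524,357.20 − £1,864,900 = £659,457.20.
Degree of operating leverage = £2,524,357.20 / £659,457.20 = 3.8279.

3.83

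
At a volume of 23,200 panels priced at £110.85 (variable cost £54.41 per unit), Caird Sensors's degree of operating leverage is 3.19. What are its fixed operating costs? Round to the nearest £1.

£898,935

Contribution at this volume is 23,200 × £56.44 = £1,309,408.00.
DOL = contribution / EBIT, so EBIT = £1,309,408.00 / 3.19 = £410,472.73.
And FC = contribution − EBIT = £1,309,408.00 − £410,472.73 = £898,935.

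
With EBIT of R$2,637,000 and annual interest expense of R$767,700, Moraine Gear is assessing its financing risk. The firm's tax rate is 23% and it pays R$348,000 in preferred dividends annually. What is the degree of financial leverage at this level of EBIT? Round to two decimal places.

Interest = R$767,700.00.
Pre-tax preferred-dividend burden = R$348,000 ÷ (1 − 0.23) = R$451,948.05.
DFL = EBIT ÷ [EBIT − I − D_p/(1−t)] = R$2,637,000 ÷ [R$2,637,000 − R$767,700.00 − R$451,948.05] = R$2,637,000 ÷ R$1,417,351.95 = 1.8605.

1.86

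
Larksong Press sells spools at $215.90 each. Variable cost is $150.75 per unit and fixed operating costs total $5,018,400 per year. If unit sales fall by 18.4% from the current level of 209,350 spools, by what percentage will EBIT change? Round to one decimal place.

Total contribution margin = 209,350 × $65.15 = $13,639,152.50.
EBIT = $13,639,152.50 − $5,018,400 = $8,620,752.50.
DOL = contribution ÷ EBIT = $13,639,152.50 ÷ $8,620,752.50 = 1.5821.
So EBIT moves 1.5821 × (-18.4%) = -29.1%.

-29.1%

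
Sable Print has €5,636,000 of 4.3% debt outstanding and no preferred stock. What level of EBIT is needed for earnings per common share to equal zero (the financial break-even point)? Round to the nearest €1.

€242,348

Annual interest = 4.3% × €5,636,000 = €242,348.00.
Without preferred stock the financial break-even is simply EBIT = interest = €242,348.00.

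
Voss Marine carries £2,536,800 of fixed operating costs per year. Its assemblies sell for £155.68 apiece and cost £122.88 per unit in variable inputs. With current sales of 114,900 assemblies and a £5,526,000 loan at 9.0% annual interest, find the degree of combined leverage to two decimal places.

5.13

Contribution at this volume is 114,900 × £32.80 = £3,768,720.00.
Operating income = contribution − fixed costs = £3,768,720.00 − £2,536,800 = £1,231,920.00. Interest = £497,340.00, so EBIT − I = £734,580.00.
DCL = contribution ÷ (EBIT − I) = £3,768,720.00 ÷ £734,580.00 = 5.1304.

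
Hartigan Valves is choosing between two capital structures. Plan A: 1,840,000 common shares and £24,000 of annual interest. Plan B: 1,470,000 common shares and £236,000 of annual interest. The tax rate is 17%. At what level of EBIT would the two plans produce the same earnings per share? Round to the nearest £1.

£1,078,270

Set EPS_A = EPS_B: (EBIT − £24,000)(1 − 0.17) ÷ 1,840,000 = (EBIT − £236,000)(1 − 0.17) ÷ 1,470,000.
Cancelling (1 − t) and cross-multiplying: 1,470,000·(EBIT − 24,000) = 1,840,000·(EBIT − 236,000).
Solving, EBIT = (236,000·1,840,000 − 24,000·1,470,000) / (1,840,000 − 1,470,000) = 398,960,000,000 / 370,000 = 1,078,270.27.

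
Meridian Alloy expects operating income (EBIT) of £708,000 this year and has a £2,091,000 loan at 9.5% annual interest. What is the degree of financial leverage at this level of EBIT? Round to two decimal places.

1.39

Annual interest charges come to £198,645.00.
Degree of financial leverage = EBIT / (EBIT − interest) = £708,000 / £509,355.00 = 1.3900.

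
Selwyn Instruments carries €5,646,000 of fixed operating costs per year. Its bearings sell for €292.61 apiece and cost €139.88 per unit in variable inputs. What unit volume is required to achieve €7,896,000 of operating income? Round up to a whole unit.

88,667 bearings

Unit CM = price − variable cost = €292.61 − €139.88 = €152.73.
Need Q such that Q × €152.73 − €5,646,000 = €7,896,000, i.e. Q = €13,542,000 / €152.73 = 88,666.27 → 88,667.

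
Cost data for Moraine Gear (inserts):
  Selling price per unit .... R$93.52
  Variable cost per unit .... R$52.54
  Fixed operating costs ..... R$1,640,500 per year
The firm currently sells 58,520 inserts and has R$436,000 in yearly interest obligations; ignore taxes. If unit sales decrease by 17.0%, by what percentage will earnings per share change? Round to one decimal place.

-126.7%

Contribution at this volume is 58,520 × R$40.98 = R$2,398,149.60.
Subtracting fixed costs: EBIT = R$2,398,149.60 − R$1,640,500 = R$757,649.60.
Interest = R$436,000.00, so EBIT − I = R$321,649.60.
Degree of combined leverage = contribution ÷ (EBIT − I) = R$2,398,149.60 ÷ R$321,649.60 = 7.4558.
EPS therefore changes by 7.4558 × (-17.0%) = -126.7%.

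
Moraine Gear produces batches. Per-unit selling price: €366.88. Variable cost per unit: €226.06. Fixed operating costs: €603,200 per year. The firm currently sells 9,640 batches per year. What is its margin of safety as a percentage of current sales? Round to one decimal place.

Contribution margin per unit = €366.88 − €226.06 = €140.82. Break-even units = €603,200 ÷ €140.82 = 4,283.48; break-even revenue = 4,283.48 × €366.88 = €1,571,524.04.
Actual sales revenue = 9,640 × €366.88 = €3,536,723.20.
Margin of safety = (€3,536,723.20 − €1,571,524.04) ÷ €3,536,723.20 = 55.6%.

55.6%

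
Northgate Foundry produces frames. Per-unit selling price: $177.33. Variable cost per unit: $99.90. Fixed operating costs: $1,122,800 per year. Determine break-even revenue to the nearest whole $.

Contribution margin per unit = $177.33 − $99.90 = $77.43, a CM ratio of $77.43 ÷ $177.33 = 0.4366.
Break-even sales = FC ÷ CM ratio = $1,122,800 × $177.33 / $77.43 = $2,571,434.

$2,571,434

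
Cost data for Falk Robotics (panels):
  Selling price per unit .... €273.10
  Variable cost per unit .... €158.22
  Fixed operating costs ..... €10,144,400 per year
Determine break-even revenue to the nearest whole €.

Contribution margin per unit = €273.10 − €158.22 = €114.88, a CM ratio of €114.88 ÷ €273.10 = 0.4207.
Break-even revenue = fixed costs × price ÷ CM = €10,144,400 × €273.10 ÷ €114.88 = €24,115,909.

€24,115,909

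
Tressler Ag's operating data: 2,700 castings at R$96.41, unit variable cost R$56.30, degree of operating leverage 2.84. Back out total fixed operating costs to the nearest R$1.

At 2,700 units, contribution = 2,700 × R$40.11 = R$108,297.00.
Since DOL = CM ÷ EBIT, EBIT = R$108,297.00 ÷ 2.84 = R$38,132.75.
Fixed costs = CM − EBIT = R$108,297.00 − R$38,132.75 = R$70,164.

R$70,164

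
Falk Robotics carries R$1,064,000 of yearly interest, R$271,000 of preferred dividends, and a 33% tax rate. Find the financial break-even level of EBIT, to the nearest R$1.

R$1,468,478

Preferred dividends are paid after tax, so their pre-tax equivalent is R$271,000 ÷ (1 − 0.33) = R$404,477.61.
EPS = 0 when EBIT covers interest plus the pre-tax preferred burden: R$1,064,000 + R$404,477.61 = R$1,468,477.61.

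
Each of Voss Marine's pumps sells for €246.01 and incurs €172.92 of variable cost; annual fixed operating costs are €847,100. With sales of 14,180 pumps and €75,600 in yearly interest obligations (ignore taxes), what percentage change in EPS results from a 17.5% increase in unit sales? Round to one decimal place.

+159.5%

At 14,180 units, contribution = 14,180 × €73.09 = €1,036,416.20.
Operating income = contribution − fixed costs = €1,036,416.20 − €847,100 = €189,316.20.
Interest = €75,600.00, so EBIT − I = €113,716.20.
Degree of combined leverage = contribution ÷ (EBIT − I) = €1,036,416.20 ÷ €113,716.20 = 9.1141.
%ΔEPS = DCL × %ΔSales = 9.1141 × +17.5% = +159.5%.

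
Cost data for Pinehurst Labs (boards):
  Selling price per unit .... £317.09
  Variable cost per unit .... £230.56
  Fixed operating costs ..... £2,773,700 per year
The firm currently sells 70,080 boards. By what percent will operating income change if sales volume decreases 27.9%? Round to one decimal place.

-51.4%

Total contribution margin = 70,080 × £86.53 = £6,064,022.40.
Subtracting fixed costs: EBIT = £6,064,022.40 − £2,773,700 = £3,290,322.40.
DOL = contribution ÷ EBIT = £6,064,022.40 ÷ £3,290,322.40 = 1.8430.
Operating income changes by 1.8430 × -27.9% = -51.4%.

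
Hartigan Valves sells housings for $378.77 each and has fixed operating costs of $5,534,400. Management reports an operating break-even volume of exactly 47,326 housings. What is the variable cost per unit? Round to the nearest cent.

$261.83

At break-even, FC = Q × (P − VC), so P − VC = $5,534,400 ÷ 47,326 = $116.9421.
Hence VC = price − CM = $378.77 − $116.9421 = $261.83.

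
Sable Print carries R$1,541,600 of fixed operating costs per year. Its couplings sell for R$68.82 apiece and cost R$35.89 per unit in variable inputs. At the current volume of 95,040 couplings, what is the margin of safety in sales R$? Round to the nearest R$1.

Each unit contributes R$68.82 − R$35.89 = R$32.93. Break-even units = R$1,541,600 ÷ R$32.93 = 46,814.45; break-even revenue = 46,814.45 × R$68.82 = R$3,221,770.79.
Actual sales revenue = 95,040 × R$68.82 = R$6,540,652.80.
Margin of safety = R$6,540,652.80 − R$3,221,770.79 = R$3,318,882.

R$3,318,882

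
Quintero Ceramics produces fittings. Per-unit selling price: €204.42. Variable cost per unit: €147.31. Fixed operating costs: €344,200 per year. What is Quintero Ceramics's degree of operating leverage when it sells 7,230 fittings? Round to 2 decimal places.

Total contribution margin = 7,230 × €57.11 = €412,905.30.
Subtracting fixed costs: EBIT = €412,905.30 − €344,200 = €68,705.30.
Degree of operating leverage = €412,905.30 / €68,705.30 = 6.0098.

6.01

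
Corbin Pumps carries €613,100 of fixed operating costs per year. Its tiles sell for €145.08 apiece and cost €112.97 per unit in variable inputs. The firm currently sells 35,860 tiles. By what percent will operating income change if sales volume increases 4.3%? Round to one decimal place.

+9.2%

At 35,860 units, contribution = 35,860 × €32.11 = €1,151,464.60.
EBIT = €1,151,464.60 − €613,100 = €538,364.60.
DOL = contribution ÷ EBIT = €1,151,464.60 ÷ €538,364.60 = 2.1388.
Operating income changes by 2.1388 × +4.3% = +9.2%.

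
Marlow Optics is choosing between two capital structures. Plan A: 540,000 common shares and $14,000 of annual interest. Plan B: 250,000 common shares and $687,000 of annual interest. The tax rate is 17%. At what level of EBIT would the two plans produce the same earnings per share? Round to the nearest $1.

Set EPS_A = EPS_B: (EBIT − $14,000)(1 − 0.17) ÷ 540,000 = (EBIT − $687,000)(1 − 0.17) ÷ 250,000.
Cancelling (1 − t) and cross-multiplying: 250,000·(EBIT − 14,000) = 540,000·(EBIT − 687,000).
EBIT × (540,000 − 250,000) = 687,000 × 540,000 − 14,000 × 250,000 = 367,480,000,000, so EBIT = 367,480,000,000 ÷ 290,000 = 1,267,172.41.

$1,267,172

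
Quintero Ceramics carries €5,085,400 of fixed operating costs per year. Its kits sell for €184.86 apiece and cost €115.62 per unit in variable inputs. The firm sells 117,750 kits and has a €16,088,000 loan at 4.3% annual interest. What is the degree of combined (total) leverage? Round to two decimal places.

Contribution at this volume is 117,750 × €69.24 = €8,153,010.00.
Operating income = contribution − fixed costs = €8,153,010.00 − €5,085,400 = €3,067,610.00. Interest = €691,784.00.
DOL = €8,153,010.00 ÷ €3,067,610.00 = 2.6578; DFL = €3,067,610.00 ÷ €2,375,826.00 = 1.2912.
Combined leverage = 2.6578 × 1.2912 = 3.4318.

3.43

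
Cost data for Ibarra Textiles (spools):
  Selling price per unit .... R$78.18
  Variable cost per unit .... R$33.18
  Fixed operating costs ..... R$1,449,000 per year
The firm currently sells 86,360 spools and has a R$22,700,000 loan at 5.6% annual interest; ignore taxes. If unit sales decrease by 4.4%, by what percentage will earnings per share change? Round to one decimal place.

At 86,360 units, contribution = 86,360 × R$45.00 = R$3,886,200.00.
Subtracting fixed costs: EBIT = R$3,886,200.00 − R$1,449,000 = R$2,437,200.00.
Interest = R$1,271,200.00, so EBIT − I = R$1,166,000.00.
Degree of combined leverage = contribution ÷ (EBIT − I) = R$3,886,200.00 ÷ R$1,166,000.00 = 3.3329.
EPS therefore changes by 3.3329 × (-4.4%) = -14.7%.

-14.7%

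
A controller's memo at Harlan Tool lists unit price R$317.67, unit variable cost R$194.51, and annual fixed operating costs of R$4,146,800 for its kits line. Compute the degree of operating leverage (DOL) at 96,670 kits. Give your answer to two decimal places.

At 96,670 units, contribution = 96,670 × R$123.16 = R$11,905,877.20.
Operating income = contribution − fixed costs = R$11,905,877.20 − R$4,146,800 = R$7,759,077.20.
Degree of operating leverage = R$11,905,877.20 / R$7,759,077.20 = 1.5344.

1.53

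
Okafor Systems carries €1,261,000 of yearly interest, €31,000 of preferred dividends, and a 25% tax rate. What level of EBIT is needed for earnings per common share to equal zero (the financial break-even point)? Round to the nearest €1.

€1,302,333

Preferred dividends are paid after tax, so their pre-tax equivalent is €31,000 ÷ (1 − 0.25) = €41,333.33.
EPS = 0 when EBIT covers interest plus the pre-tax preferred burden: €1,261,000 + €41,333.33 = €1,302,333.33.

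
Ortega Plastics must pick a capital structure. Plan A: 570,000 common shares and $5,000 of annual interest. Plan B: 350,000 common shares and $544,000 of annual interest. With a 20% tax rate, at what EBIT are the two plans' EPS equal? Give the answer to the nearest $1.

$1,401,500

At indifference, (EBIT − 5,000)(1 − t)/570,000 = (EBIT − 544,000)(1 − t)/350,000.
Cancelling (1 − t) and cross-multiplying: 350,000·(EBIT − 5,000) = 570,000·(EBIT − 544,000).
Solving, EBIT = (544,000·570,000 − 5,000·350,000) / (570,000 − 350,000) = 308,330,000,000 / 220,000 = 1,401,500.00.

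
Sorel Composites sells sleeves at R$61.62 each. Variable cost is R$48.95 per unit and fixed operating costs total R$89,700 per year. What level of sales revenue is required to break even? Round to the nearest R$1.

CM per unit = R$61.62 − R$48.95 = R$12.67; CM ratio = R$12.67 / R$61.62 = 0.2056.
Break-even sales = FC ÷ CM ratio = R$89,700 × R$61.62 / R$12.67 = R$436,252.

R$436,252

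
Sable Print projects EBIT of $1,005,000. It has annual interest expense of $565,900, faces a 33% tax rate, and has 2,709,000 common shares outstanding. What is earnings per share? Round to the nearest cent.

Interest = $565,900.00, so EBT = $1,005,000 − $565,900.00 = $439,100.00.
After tax at 33%: net income = $439,100.00 × 0.67 = $294,197.00.
Per share: $294,197.00 / 2,709,000 shares = $0.11.

$0.11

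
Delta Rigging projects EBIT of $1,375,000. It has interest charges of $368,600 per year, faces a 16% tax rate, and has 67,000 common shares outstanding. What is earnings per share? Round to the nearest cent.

Pre-tax income = $1,375,000 − $368,600.00 = $1,006,400.00.
Net income = $1,006,400.00 × (1 − 0.16) = $845,376.00.
EPS = $845,376.00 ÷ 67,000 = $12.62.

$12.62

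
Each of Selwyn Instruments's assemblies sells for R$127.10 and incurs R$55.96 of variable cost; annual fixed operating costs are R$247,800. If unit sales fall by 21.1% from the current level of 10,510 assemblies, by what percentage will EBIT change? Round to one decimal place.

-31.6%

At 10,510 units, contribution = 10,510 × R$71.14 = R$747,681.40.
Operating income = contribution − fixed costs = R$747,681.40 − R$247,800 = R$499,881.40.
So DOL = total CM / EBIT = R$747,681.40 / R$499,881.40 = 1.4957.
Operating income changes by 1.4957 × -21.1% = -31.6%.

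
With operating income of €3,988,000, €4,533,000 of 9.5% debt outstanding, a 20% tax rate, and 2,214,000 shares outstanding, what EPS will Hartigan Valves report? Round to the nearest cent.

Interest = €430,635.00, so EBT = €3,988,000 − €430,635.00 = €3,557,365.00.
Net income = €3,557,365.00 × (1 − 0.20) = €2,845,892.00.
Per share: €2,845,892.00 / 2,214,000 shares = €1.29.

€1.29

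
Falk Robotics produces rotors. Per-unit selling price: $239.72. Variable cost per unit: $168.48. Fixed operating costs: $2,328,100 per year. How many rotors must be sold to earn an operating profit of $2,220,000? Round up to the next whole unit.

Each unit contributes $239.72 − $168.48 = $71.24.
Need Q such that Q × $71.24 − $2,328,100 = $2,220,000, i.e. Q = $4,548,100 / $71.24 = 63,841.94 → 63,842.

63,842 rotors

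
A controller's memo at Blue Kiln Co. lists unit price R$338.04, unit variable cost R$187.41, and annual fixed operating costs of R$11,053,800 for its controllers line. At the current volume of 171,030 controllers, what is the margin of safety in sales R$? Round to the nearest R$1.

R$33,008,325

Contribution margin per unit = R$338.04 − R$187.41 = R$150.63. Break-even units = R$11,053,800 ÷ R$150.63 = 73,383.79; break-even revenue = 73,383.79 × R$338.04 = R$24,806,655.73.
Current sales = 171,030 × R$338.04 = R$57,814,981.20.
Margin of safety = R$57,814,981.20 − R$24,806,655.73 = R$33,008,325.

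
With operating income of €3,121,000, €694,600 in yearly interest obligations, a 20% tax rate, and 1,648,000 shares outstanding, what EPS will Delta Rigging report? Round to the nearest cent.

€1.18

Interest = €694,600.00, so EBT = €3,121,000 − €694,600.00 = €2,426,400.00.
Net income = €2,426,400.00 × (1 − 0.20) = €1,941,120.00.
Per share: €1,941,120.00 / 1,648,000 shares = €1.18.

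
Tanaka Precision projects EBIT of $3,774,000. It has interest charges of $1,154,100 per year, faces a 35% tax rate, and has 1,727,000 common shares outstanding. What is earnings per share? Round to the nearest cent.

$0.99

Pre-tax income = $3,774,000 − $1,154,100.00 = $2,619,900.00.
Net income = $2,619,900.00 × (1 − 0.35) = $1,702,935.00.
EPS = $1,702,935.00 ÷ 1,727,000 = $0.99.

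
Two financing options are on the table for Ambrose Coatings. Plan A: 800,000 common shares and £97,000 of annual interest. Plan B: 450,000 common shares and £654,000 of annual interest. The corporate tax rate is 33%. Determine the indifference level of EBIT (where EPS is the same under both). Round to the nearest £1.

Set EPS_A = EPS_B: (EBIT − £97,000)(1 − 0.33) ÷ 800,000 = (EBIT − £654,000)(1 − 0.33) ÷ 450,000.
Cancelling (1 − t) and cross-multiplying: 450,000·(EBIT − 97,000) = 800,000·(EBIT − 654,000).
Solving, EBIT = (654,000·800,000 − 97,000·450,000) / (800,000 − 450,000) = 479,550,000,000 / 350,000 = 1,370,142.86.

£1,370,143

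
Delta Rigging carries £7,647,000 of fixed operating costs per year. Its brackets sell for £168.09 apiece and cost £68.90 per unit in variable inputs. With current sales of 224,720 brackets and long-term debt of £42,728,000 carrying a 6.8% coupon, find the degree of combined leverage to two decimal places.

Contribution at this volume is 224,720 × £99.19 = £22,289,976.80.
Subtracting fixed costs: EBIT = £22,289,976.80 − £7,647,000 = £14,642,976.80. Interest = £2,905,504.00, so EBIT − I = £11,737,472.80.
Degree of total leverage = total CM / (EBIT − interest) = £22,289,976.80 / £11,737,472.80 = 1.8990.

1.90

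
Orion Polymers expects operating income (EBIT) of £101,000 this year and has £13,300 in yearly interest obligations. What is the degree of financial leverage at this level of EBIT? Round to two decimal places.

Interest = £13,300.00.
DFL = EBIT ÷ (EBIT − I) = £101,000 ÷ (£101,000 − £13,300.00) = £101,000 ÷ £87,700.00 = 1.1517.

1.15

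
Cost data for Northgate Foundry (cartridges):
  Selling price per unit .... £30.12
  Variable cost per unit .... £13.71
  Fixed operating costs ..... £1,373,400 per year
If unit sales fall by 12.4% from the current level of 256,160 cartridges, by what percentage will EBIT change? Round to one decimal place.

At 256,160 units, contribution = 256,160 × £16.41 = £4,203,585.60.
Subtracting fixed costs: EBIT = £4,203,585.60 − £1,373,400 = £2,830,185.60.
Degree of operating leverage = £4,203,585.60 / £2,830,185.60 = 1.4853.
So EBIT moves 1.4853 × (-12.4%) = -18.4%.

-18.4%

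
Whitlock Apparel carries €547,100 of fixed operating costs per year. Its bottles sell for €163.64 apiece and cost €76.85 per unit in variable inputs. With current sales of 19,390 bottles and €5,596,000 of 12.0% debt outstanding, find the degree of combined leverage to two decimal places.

Contribution at this volume is 19,390 × €86.79 = €1,682,858.10.
Subtracting fixed costs: EBIT = €1,682,858.10 − €547,100 = €1,135,758.10. Interest = €671,520.00, so EBIT − I = €464,238.10.
DCL = contribution ÷ (EBIT − I) = €1,682,858.10 ÷ €464,238.10 = 3.6250.

3.62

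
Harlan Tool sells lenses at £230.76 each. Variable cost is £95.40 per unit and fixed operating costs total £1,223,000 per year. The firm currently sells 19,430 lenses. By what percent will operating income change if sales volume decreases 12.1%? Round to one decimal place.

-22.6%

At 19,430 units, contribution = 19,430 × £135.36 = £2,630,044.80.
EBIT = £2,630,044.80 − £1,223,000 = £1,407,044.80.
DOL = contribution ÷ EBIT = £2,630,044.80 ÷ £1,407,044.80 = 1.8692.
%ΔEBIT = DOL × %ΔSales = 1.8692 × -12.1% = -22.6%.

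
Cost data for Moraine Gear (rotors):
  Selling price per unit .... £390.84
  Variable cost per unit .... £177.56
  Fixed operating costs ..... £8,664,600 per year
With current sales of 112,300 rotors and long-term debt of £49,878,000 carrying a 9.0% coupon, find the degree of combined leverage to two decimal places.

2.22

Total contribution margin = 112,300 × £213.28 = £23,951,344.00.
Operating income = contribution − fixed costs = £23,951,344.00 − £8,664,600 = £15,286,744.00. Interest = £4,489,020.00.
DOL = £23,951,344.00 ÷ £15,286,744.00 = 1.5668; DFL = £15,286,744.00 ÷ £10,797,724.00 = 1.4157.
DCL = DOL × DFL = 1.5668 × 1.4157 = 2.2181.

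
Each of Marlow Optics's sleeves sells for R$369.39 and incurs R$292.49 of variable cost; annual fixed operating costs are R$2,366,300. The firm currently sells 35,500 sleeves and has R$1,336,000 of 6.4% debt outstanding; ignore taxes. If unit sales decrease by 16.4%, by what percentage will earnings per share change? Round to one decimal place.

-161.0%

At 35,500 units, contribution = 35,500 × R$76.90 = R$2,729,950.00.
EBIT = R$2,729,950.00 − R$2,366,300 = R$363,650.00.
Interest = R$85,504.00, so EBIT − I = R$278,146.00.
Degree of combined leverage = contribution ÷ (EBIT − I) = R$2,729,950.00 ÷ R$278,146.00 = 9.8148.
EPS therefore changes by 9.8148 × (-16.4%) = -161.0%.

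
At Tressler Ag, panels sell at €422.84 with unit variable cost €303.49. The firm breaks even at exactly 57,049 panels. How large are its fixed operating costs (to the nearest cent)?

€6,808,798.15

Unit CM = price − variable cost = €422.84 − €303.49 = €119.35.
Since BE = FC / CM, FC = 57,049 × €119.35 = €6,808,798.15.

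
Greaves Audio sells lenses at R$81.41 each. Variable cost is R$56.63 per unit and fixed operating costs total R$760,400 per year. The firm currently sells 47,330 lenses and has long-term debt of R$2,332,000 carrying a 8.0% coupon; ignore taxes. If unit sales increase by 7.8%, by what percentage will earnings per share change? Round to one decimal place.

+40.5%

Contribution at this volume is 47,330 × R$24.78 = R$1,172,837.40.
EBIT = R$1,172,837.40 − R$760,400 = R$412,437.40.
Interest = R$186,560.00, so EBIT − I = R$225,877.40.
DCL = total CM / (EBIT − I) = R$1,172,837.40 / R$225,877.40 = 5.1924.
EPS therefore changes by 5.1924 × (+7.8%) = +40.5%.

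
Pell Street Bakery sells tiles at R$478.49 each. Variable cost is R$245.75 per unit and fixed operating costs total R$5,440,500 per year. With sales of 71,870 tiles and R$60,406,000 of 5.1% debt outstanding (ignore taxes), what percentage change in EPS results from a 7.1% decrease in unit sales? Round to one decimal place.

Total contribution margin = 71,870 × R$232.74 = R$16,727,023.80.
Subtracting fixed costs: EBIT = R$16,727,023.80 − R$5,440,500 = R$11,286,523.80.
After interest of R$3,080,706.00, pre-tax earnings = R$8,205,817.80.
DCL = total CM / (EBIT − I) = R$16,727,023.80 / R$8,205,817.80 = 2.0384.
EPS therefore changes by 2.0384 × (-7.1%) = -14.5%.

-14.5%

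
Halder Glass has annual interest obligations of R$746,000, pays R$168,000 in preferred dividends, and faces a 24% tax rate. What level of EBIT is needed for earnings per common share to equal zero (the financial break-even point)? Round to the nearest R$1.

R$967,053

Grossing the preferred dividend up to pre-tax terms: R$168,000 / (1 − 0.24) = R$221,052.63.
Financial break-even EBIT = interest + D_p ÷ (1 − t) = R$746,000 + R$221,052.63 = R$967,052.63.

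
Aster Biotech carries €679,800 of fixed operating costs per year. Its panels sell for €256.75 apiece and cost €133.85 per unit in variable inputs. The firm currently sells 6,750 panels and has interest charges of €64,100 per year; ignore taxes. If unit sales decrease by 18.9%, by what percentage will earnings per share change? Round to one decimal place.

-183.0%

Contribution at this volume is 6,750 × €122.90 = €829,575.00.
EBIT = €829,575.00 − €679,800 = €149,775.00.
After interest of €64,100.00, pre-tax earnings = €85,675.00.
DCL = total CM / (EBIT − I) = €829,575.00 / €85,675.00 = 9.6828.
%ΔEPS = DCL × %ΔSales = 9.6828 × -18.9% = -183.0%.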